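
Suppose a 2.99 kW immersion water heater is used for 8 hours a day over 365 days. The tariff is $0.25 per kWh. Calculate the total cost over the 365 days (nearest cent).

$2182.70

Runtime = 8 h/day × 365 days = 2920 h
Energy = 2.99 kW × 2920 h = 8730.8 kWh
Cost = 8730.8 kWh × $0.25/kWh = $2182.70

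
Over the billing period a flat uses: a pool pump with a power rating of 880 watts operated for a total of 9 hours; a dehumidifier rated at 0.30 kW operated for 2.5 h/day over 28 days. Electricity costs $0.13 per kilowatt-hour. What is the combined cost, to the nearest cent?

$3.76

pool pump: 0.88 kW × 9 h = 7.92 kWh
dehumidifier: Runtime = 2.5 h/day × 28 days = 70 h
dehumidifier: 0.3 kW × 70 h = 21 kWh
Total energy = 28.92 kWh
Cost = 28.92 × $0.13 = $3.76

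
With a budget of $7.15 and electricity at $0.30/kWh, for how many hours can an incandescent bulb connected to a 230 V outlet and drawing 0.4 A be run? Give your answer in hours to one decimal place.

259.1 h

Power = 0.4 A × 230 V = 92 W = 0.092 kW
Energy available = $7.15 ÷ $0.30/kWh = 23.8333 kWh
Hours = 23.8333 kWh ÷ 0.092 kW = 259.1 h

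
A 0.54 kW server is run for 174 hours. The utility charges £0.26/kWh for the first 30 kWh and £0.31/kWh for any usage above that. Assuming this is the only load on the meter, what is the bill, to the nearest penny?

Energy = 0.54 kW × 174 h = 93.96 kWh
Tier 1 (0–30 kWh): 30 × £0.26 = £7.8
Above 30 kWh: 63.96 × £0.31 = £19.8276
Bill = £27.63

£27.63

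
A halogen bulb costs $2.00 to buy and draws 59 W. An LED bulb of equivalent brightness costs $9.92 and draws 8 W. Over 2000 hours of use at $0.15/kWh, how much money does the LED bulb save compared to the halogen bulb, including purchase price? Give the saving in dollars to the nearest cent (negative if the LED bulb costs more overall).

$7.38

halogen bulb: $2.00 + (59/1000) kW × 2000 h × $0.15 = $2.00 + $17.7 = $19.7
LED bulb: $9.92 + (8/1000) kW × 2000 h × $0.15 = $9.92 + $2.4 = $12.32
Saving = $19.7 − $12.32 = $7.38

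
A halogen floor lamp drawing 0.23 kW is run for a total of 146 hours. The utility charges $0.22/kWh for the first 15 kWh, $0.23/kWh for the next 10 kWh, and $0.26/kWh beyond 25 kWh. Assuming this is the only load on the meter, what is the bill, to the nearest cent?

$7.83

Energy = 0.23 kW × 146 h = 33.58 kWh
Tier 1 (0–15 kWh): 15 × $0.22 = $3.3
Tier 2 (15–25 kWh): 10 × $0.23 = $2.3
Above 25 kWh: 8.58 × $0.26 = $2.2308
Bill = $7.83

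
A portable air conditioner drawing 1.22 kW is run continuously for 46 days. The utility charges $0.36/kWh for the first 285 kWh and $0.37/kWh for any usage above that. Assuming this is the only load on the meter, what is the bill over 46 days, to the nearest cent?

$495.50

Runtime = 24 h × 46 = 1104 h
Energy = 1.22 kW × 1104 h = 1346.88 kWh
Tier 1 (0–285 kWh): 285 × $0.36 = $102.6
Above 285 kWh: 1061.88 × $0.37 = $392.8956
Bill = $495.50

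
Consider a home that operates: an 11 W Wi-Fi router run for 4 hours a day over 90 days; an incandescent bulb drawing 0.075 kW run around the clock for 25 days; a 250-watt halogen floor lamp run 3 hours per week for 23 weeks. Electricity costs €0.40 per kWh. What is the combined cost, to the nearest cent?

€26.48

Wi-Fi router: Runtime = 4 h/day × 90 days = 360 h
Wi-Fi router: 0.011 kW × 360 h = 3.96 kWh
incandescent bulb: Runtime = 24 h × 25 = 600 h
incandescent bulb: 0.075 kW × 600 h = 45 kWh
halogen floor lamp: Runtime = 3 h/week × 23 weeks = 69 h
halogen floor lamp: 0.25 kW × 69 h = 17.25 kWh
Total energy = 66.21 kWh
Cost = 66.21 × €0.40 = €26.48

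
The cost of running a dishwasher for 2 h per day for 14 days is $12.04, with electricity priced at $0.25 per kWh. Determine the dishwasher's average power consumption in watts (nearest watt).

1720 W

Energy = $12.04 ÷ $0.25/kWh = 48.16 kWh
Runtime = 2 h/day × 14 days = 28 h
Power = 48.16 kWh ÷ 28 h = 1.72 kW = 1720 W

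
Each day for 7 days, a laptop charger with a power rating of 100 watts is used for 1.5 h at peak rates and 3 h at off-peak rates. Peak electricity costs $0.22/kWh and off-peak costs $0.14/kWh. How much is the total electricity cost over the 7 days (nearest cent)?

Peak energy = 0.1 kW × 1.5 h × 7 = 1.05 kWh
Off-peak energy = 0.1 kW × 3 h × 7 = 2.1 kWh
Cost = 1.05 × $0.22 + 2.1 × $0.14 = $0.231 + $0.294 = $0.53

$0.53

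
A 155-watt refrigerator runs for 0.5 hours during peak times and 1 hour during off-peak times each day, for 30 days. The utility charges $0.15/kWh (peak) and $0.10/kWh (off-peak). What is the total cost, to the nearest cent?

$0.81

Peak energy = 0.155 kW × 0.5 h × 30 = 2.325 kWh
Off-peak energy = 0.155 kW × 1 h × 30 = 4.65 kWh
Cost = 2.325 × $0.15 + 4.65 × $0.10 = $0.34875 + $0.465 = $0.81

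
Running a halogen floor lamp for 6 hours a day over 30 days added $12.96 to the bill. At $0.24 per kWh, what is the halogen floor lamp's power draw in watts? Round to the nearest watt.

Energy = $12.96 ÷ $0.24/kWh = 54 kWh
Runtime = 6 h/day × 30 days = 180 h
Power = 54 kWh ÷ 180 h = 0.3 kW = 300 W

300 W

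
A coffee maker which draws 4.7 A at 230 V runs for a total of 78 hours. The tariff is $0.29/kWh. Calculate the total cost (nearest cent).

Power = 4.7 A × 230 V = 1081 W = 1.081 kW
Energy = 1.081 kW × 78 h = 84.318 kWh
Cost = 84.318 kWh × $0.29/kWh = $24.45

$24.45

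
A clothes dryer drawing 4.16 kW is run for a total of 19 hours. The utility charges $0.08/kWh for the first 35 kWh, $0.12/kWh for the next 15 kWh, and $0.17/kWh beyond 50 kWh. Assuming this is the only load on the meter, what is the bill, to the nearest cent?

Energy = 4.16 kW × 19 h = 79.04 kWh
Tier 1 (0–35 kWh): 35 × $0.08 = $2.8
Tier 2 (35–50 kWh): 15 × $0.12 = $1.8
Above 50 kWh: 29.04 × $0.17 = $4.9368
Bill = $9.54

$9.54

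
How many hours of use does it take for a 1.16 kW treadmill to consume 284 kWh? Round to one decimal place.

Hours = 284 kWh ÷ 1.16 kW = 244.8 h

244.8 h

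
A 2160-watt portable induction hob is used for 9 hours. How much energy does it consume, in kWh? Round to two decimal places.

Energy = 2.16 kW × 9 h = 19.44 kWh

19.44 kWh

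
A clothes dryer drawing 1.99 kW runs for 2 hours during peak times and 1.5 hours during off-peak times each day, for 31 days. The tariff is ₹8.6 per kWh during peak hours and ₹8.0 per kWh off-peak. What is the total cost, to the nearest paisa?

₹1801.35

Peak energy = 1.99 kW × 2 h × 31 = 123.38 kWh
Off-peak energy = 1.99 kW × 1.5 h × 31 = 92.535 kWh
Cost = 123.38 × ₹8.6 + 92.535 × ₹8.0 = ₹1061.068 + ₹740.28 = ₹1801.35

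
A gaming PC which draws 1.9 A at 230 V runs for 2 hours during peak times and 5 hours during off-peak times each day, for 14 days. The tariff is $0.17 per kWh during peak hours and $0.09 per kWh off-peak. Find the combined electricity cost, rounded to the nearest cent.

$4.83

Power = 1.9 A × 230 V = 437 W = 0.437 kW
Peak energy = 0.437 kW × 2 h × 14 = 12.236 kWh
Off-peak energy = 0.437 kW × 5 h × 14 = 30.59 kWh
Cost = 12.236 × $0.17 + 30.59 × $0.09 = $2.08012 + $2.7531 = $4.83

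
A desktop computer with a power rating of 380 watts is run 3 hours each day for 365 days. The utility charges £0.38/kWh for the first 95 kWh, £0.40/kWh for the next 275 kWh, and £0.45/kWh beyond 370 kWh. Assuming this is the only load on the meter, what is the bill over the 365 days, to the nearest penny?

£166.85

Runtime = 3 h/day × 365 days = 1095 h
Energy = 0.38 kW × 1095 h = 416.1 kWh
Tier 1 (0–95 kWh): 95 × £0.38 = £36.1
Tier 2 (95–370 kWh): 275 × £0.40 = £110
Above 370 kWh: 46.1 × £0.45 = £20.745
Bill = £166.85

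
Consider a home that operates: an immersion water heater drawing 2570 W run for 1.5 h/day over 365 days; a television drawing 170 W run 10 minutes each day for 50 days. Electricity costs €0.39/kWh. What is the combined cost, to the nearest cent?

€549.31

immersion water heater: Runtime = 1.5 h/day × 365 days = 547.5 h
immersion water heater: 2.57 kW × 547.5 h = 1407.075 kWh
television: Runtime = 10 min × 50 = 500 min = 8.333333… h
television: 0.17 kW × 8.333333… h = 1.416666… kWh
Total energy = 1408.491666… kWh
Cost = 1408.491666… × €0.39 = €549.31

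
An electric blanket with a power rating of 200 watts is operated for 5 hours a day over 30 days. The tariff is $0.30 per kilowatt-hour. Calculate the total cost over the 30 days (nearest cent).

Runtime = 5 h/day × 30 days = 150 h
Energy = 0.2 kW × 150 h = 30 kWh
Cost = 30 kWh × $0.30/kWh = $9.00

$9.00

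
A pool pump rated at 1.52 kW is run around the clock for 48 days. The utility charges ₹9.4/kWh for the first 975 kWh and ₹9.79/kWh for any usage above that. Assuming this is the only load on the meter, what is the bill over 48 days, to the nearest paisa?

₹16762.43

Runtime = 24 h × 48 = 1152 h
Energy = 1.52 kW × 1152 h = 1751.04 kWh
Tier 1 (0–975 kWh): 975 × ₹9.4 = ₹9165
Above 975 kWh: 776.04 × ₹9.79 = ₹7597.4316
Bill = ₹16762.43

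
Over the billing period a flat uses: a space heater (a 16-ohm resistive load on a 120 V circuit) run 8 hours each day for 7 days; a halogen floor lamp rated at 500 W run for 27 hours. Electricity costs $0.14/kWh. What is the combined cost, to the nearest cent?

$8.95

space heater: Power = V²/R = 120²/16 = 900 W = 0.9 kW
space heater: Runtime = 8 h/day × 7 days = 56 h
space heater: 0.9 kW × 56 h = 50.4 kWh
halogen floor lamp: 0.5 kW × 27 h = 13.5 kWh
Total energy = 63.9 kWh
Cost = 63.9 × $0.14 = $8.95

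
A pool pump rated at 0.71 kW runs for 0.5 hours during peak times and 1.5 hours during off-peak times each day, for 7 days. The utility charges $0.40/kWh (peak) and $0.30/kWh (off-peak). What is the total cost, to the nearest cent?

Peak energy = 0.71 kW × 0.5 h × 7 = 2.485 kWh
Off-peak energy = 0.71 kW × 1.5 h × 7 = 7.455 kWh
Cost = 2.485 × $0.40 + 7.455 × $0.30 = $0.994 + $2.2365 = $3.23

$3.23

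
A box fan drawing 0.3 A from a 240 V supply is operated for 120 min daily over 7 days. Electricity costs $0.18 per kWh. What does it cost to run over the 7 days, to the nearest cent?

$0.18

Power = 0.3 A × 240 V = 72 W = 0.072 kW
Runtime = 120 min × 7 = 840 min = 14 h
Energy = 0.072 kW × 14 h = 1.008 kWh
Cost = 1.008 kWh × $0.18/kWh = $0.18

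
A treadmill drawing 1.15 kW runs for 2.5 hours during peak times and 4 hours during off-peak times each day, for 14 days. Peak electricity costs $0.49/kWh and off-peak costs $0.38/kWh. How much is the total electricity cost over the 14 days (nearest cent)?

Peak energy = 1.15 kW × 2.5 h × 14 = 40.25 kWh
Off-peak energy = 1.15 kW × 4 h × 14 = 64.4 kWh
Cost = 40.25 × $0.49 + 64.4 × $0.38 = $19.7225 + $24.472 = $44.19

$44.19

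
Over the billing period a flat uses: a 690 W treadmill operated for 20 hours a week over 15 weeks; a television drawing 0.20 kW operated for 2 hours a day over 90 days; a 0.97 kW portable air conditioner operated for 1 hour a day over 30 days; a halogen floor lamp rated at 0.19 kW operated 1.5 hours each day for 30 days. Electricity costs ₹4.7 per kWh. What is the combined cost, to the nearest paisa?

treadmill: Runtime = 20 h/week × 15 weeks = 300 h
treadmill: 0.69 kW × 300 h = 207 kWh
television: Runtime = 2 h/day × 90 days = 180 h
television: 0.2 kW × 180 h = 36 kWh
portable air conditioner: Runtime = 1 h/day × 30 days = 30 h
portable air conditioner: 0.97 kW × 30 h = 29.1 kWh
halogen floor lamp: Runtime = 1.5 h/day × 30 days = 45 h
halogen floor lamp: 0.19 kW × 45 h = 8.55 kWh
Total energy = 280.65 kWh
Cost = 280.65 × ₹4.7 = ₹1319.06

₹1319.06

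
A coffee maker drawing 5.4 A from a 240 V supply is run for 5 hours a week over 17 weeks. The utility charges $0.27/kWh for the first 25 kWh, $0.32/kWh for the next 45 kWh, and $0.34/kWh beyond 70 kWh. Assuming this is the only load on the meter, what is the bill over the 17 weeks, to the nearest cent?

Power = 5.4 A × 240 V = 1296 W = 1.296 kW
Runtime = 5 h/week × 17 weeks = 85 h
Energy = 1.296 kW × 85 h = 110.16 kWh
Tier 1 (0–25 kWh): 25 × $0.27 = $6.75
Tier 2 (25–70 kWh): 45 × $0.32 = $14.4
Above 70 kWh: 40.16 × $0.34 = $13.6544
Bill = $34.80

$34.80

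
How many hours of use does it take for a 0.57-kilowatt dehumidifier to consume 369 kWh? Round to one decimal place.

647.4 h

Hours = 369 kWh ÷ 0.57 kW = 647.4 h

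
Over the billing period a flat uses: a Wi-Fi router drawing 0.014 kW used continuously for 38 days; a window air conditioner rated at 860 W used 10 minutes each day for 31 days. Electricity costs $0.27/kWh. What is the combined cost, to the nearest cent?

$4.65

Wi-Fi router: Runtime = 24 h × 38 = 912 h
Wi-Fi router: 0.014 kW × 912 h = 12.768 kWh
window air conditioner: Runtime = 10 min × 31 = 310 min = 5.166666… h
window air conditioner: 0.86 kW × 5.166666… h = 4.443333… kWh
Total energy = 17.211333… kWh
Cost = 17.211333… × $0.27 = $4.65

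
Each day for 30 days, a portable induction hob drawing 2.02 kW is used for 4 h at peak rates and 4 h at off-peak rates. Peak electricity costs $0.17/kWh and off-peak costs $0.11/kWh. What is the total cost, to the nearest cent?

$67.87

Peak energy = 2.02 kW × 4 h × 30 = 242.4 kWh
Off-peak energy = 2.02 kW × 4 h × 30 = 242.4 kWh
Cost = 242.4 × $0.17 + 242.4 × $0.11 = $41.208 + $26.664 = $67.87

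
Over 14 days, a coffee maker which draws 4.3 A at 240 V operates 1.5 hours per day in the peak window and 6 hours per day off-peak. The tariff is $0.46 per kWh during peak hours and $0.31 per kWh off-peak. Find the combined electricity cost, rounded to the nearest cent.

$36.84

Power = 4.3 A × 240 V = 1032 W = 1.032 kW
Peak energy = 1.032 kW × 1.5 h × 14 = 21.672 kWh
Off-peak energy = 1.032 kW × 6 h × 14 = 86.688 kWh
Cost = 21.672 × $0.46 + 86.688 × $0.31 = $9.96912 + $26.87328 = $36.84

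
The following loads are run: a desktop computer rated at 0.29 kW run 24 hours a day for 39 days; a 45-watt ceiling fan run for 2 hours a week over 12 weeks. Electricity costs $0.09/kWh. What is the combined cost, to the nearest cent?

desktop computer: Runtime = 24 h × 39 = 936 h
desktop computer: 0.29 kW × 936 h = 271.44 kWh
ceiling fan: Runtime = 2 h/week × 12 weeks = 24 h
ceiling fan: 0.045 kW × 24 h = 1.08 kWh
Total energy = 272.52 kWh
Cost = 272.52 × $0.09 = $24.53

$24.53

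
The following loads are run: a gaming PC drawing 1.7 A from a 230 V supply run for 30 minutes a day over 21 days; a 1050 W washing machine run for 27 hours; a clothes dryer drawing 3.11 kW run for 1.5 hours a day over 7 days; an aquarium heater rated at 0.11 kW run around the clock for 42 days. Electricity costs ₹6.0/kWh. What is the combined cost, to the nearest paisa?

gaming PC: Power = 1.7 A × 230 V = 391 W = 0.391 kW
gaming PC: Runtime = 30 min × 21 = 630 min = 10.5 h
gaming PC: 0.391 kW × 10.5 h = 4.1055 kWh
washing machine: 1.05 kW × 27 h = 28.35 kWh
clothes dryer: Runtime = 1.5 h/day × 7 days = 10.5 h
clothes dryer: 3.11 kW × 10.5 h = 32.655 kWh
aquarium heater: Runtime = 24 h × 42 = 1008 h
aquarium heater: 0.11 kW × 1008 h = 110.88 kWh
Total energy = 175.9905 kWh
Cost = 175.9905 × ₹6.0 = ₹1055.94

₹1055.94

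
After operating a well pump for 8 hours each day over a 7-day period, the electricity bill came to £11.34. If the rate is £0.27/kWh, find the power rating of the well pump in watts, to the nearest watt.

Energy = £11.34 ÷ £0.27/kWh = 42 kWh
Runtime = 8 h/day × 7 days = 56 h
Power = 42 kWh ÷ 56 h = 0.75 kW = 750 W

750 W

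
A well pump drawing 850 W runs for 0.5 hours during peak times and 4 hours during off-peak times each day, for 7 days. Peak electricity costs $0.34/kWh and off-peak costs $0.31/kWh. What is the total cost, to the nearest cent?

Peak energy = 0.85 kW × 0.5 h × 7 = 2.975 kWh
Off-peak energy = 0.85 kW × 4 h × 7 = 23.8 kWh
Cost = 2.975 × $0.34 + 23.8 × $0.31 = $1.0115 + $7.378 = $8.39

$8.39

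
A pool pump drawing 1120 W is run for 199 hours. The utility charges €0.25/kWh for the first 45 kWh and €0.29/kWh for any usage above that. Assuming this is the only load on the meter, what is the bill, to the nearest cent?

Energy = 1.12 kW × 199 h = 222.88 kWh
Tier 1 (0–45 kWh): 45 × €0.25 = €11.25
Above 45 kWh: 177.88 × €0.29 = €51.5852
Bill = €62.84

€62.84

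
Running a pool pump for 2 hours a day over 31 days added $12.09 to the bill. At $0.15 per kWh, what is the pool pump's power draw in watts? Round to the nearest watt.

1300 W

Energy = $12.09 ÷ $0.15/kWh = 80.6 kWh
Runtime = 2 h/day × 31 days = 62 h
Power = 80.6 kWh ÷ 62 h = 1.3 kW = 1300 W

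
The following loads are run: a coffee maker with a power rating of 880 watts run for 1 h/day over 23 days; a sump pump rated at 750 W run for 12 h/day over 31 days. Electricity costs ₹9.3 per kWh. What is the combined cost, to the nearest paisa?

coffee maker: Runtime = 1 h/day × 23 days = 23 h
coffee maker: 0.88 kW × 23 h = 20.24 kWh
sump pump: Runtime = 12 h/day × 31 days = 372 h
sump pump: 0.75 kW × 372 h = 279 kWh
Total energy = 299.24 kWh
Cost = 299.24 × ₹9.3 = ₹2782.93

₹2782.93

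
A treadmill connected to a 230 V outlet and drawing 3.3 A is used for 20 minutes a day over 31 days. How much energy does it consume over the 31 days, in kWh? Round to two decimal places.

7.84 kWh

Power = 3.3 A × 230 V = 759 W = 0.759 kW
Runtime = 20 min × 31 = 620 min = 10.333333… h
Energy = 0.759 kW × 10.333333… h = 7.843 kWh ≈ 7.84 kWh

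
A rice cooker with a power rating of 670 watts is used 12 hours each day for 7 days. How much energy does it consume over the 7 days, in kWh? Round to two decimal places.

56.28 kWh

Runtime = 12 h/day × 7 days = 84 h
Energy = 0.67 kW × 84 h = 56.28 kWh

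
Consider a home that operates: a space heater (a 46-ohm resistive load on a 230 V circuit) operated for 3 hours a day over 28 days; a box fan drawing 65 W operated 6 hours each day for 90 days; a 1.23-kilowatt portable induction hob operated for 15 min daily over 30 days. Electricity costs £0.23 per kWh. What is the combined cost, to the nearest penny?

£32.41

space heater: Power = V²/R = 230²/46 = 1150 W = 1.15 kW
space heater: Runtime = 3 h/day × 28 days = 84 h
space heater: 1.15 kW × 84 h = 96.6 kWh
box fan: Runtime = 6 h/day × 90 days = 540 h
box fan: 0.065 kW × 540 h = 35.1 kWh
portable induction hob: Runtime = 15 min × 30 = 450 min = 7.5 h
portable induction hob: 1.23 kW × 7.5 h = 9.225 kWh
Total energy = 140.925 kWh
Cost = 140.925 × £0.23 = £32.41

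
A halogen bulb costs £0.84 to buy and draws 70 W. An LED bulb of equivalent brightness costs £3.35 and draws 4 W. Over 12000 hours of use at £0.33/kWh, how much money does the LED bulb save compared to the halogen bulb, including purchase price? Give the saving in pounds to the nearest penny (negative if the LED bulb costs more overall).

£258.85

halogen bulb: £0.84 + (70/1000) kW × 12000 h × £0.33 = £0.84 + £277.2 = £278.04
LED bulb: £3.35 + (4/1000) kW × 12000 h × £0.33 = £3.35 + £15.84 = £19.19
Saving = £278.04 − £19.19 = £258.85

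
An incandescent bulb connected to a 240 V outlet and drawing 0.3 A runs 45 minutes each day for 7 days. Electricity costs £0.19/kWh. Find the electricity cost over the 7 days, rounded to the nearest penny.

Power = 0.3 A × 240 V = 72 W = 0.072 kW
Runtime = 45 min × 7 = 315 min = 5.25 h
Energy = 0.072 kW × 5.25 h = 0.378 kWh
Cost = 0.378 kWh × £0.19/kWh = £0.07

£0.07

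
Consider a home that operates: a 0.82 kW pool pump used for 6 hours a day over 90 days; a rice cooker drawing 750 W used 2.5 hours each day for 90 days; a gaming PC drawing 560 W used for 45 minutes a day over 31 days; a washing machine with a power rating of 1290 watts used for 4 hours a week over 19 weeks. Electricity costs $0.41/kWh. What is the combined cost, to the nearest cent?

$296.27

pool pump: Runtime = 6 h/day × 90 days = 540 h
pool pump: 0.82 kW × 540 h = 442.8 kWh
rice cooker: Runtime = 2.5 h/day × 90 days = 225 h
rice cooker: 0.75 kW × 225 h = 168.75 kWh
gaming PC: Runtime = 45 min × 31 = 1395 min = 23.25 h
gaming PC: 0.56 kW × 23.25 h = 13.02 kWh
washing machine: Runtime = 4 h/week × 19 weeks = 76 h
washing machine: 1.29 kW × 76 h = 98.04 kWh
Total energy = 722.61 kWh
Cost = 722.61 × $0.41 = $296.27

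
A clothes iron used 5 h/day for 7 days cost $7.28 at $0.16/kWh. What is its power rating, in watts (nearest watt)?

Energy = $7.28 ÷ $0.16/kWh = 45.5 kWh
Runtime = 5 h/day × 7 days = 35 h
Power = 45.5 kWh ÷ 35 h = 1.3 kW = 1300 W

1300 W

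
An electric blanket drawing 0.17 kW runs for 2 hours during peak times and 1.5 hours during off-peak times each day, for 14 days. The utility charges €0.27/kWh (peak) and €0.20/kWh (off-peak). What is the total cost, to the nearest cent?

€2.00

Peak energy = 0.17 kW × 2 h × 14 = 4.76 kWh
Off-peak energy = 0.17 kW × 1.5 h × 14 = 3.57 kWh
Cost = 4.76 × €0.27 + 3.57 × €0.20 = €1.2852 + €0.714 = €2.00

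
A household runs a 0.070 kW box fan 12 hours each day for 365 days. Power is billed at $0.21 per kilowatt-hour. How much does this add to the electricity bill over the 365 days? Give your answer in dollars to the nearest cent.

Runtime = 12 h/day × 365 days = 4380 h
Energy = 0.07 kW × 4380 h = 306.6 kWh
Cost = 306.6 kWh × $0.21/kWh = $64.39

$64.39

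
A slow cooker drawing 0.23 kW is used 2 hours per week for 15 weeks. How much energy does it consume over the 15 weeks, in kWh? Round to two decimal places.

6.90 kWh

Runtime = 2 h/week × 15 weeks = 30 h
Energy = 0.23 kW × 30 h = 6.9 kWh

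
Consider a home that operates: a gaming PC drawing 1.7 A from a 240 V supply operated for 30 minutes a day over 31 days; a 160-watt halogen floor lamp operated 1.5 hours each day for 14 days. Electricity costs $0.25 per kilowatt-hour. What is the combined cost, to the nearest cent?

$2.42

gaming PC: Power = 1.7 A × 240 V = 408 W = 0.408 kW
gaming PC: Runtime = 30 min × 31 = 930 min = 15.5 h
gaming PC: 0.408 kW × 15.5 h = 6.324 kWh
halogen floor lamp: Runtime = 1.5 h/day × 14 days = 21 h
halogen floor lamp: 0.16 kW × 21 h = 3.36 kWh
Total energy = 9.684 kWh
Cost = 9.684 × $0.25 = $2.42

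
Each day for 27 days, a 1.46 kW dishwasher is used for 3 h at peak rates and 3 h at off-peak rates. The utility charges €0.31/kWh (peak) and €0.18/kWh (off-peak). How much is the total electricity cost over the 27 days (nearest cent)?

€57.95

Peak energy = 1.46 kW × 3 h × 27 = 118.26 kWh
Off-peak energy = 1.46 kW × 3 h × 27 = 118.26 kWh
Cost = 118.26 × €0.31 + 118.26 × €0.18 = €36.6606 + €21.2868 = €57.95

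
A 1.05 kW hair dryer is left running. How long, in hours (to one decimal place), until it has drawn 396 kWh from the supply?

377.1 h

Hours = 396 kWh ÷ 1.05 kW = 377.1 h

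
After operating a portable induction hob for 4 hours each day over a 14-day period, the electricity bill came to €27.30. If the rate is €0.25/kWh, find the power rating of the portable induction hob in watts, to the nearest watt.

Energy = €27.30 ÷ €0.25/kWh = 109.2 kWh
Runtime = 4 h/day × 14 days = 56 h
Power = 109.2 kWh ÷ 56 h = 1.95 kW = 1950 W

1950 W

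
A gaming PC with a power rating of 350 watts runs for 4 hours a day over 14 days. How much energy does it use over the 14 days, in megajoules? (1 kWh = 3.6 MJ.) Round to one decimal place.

70.6 MJ

Runtime = 4 h/day × 14 days = 56 h
Energy = 0.35 kW × 56 h = 19.6 kWh
= 19.6 × 3.6 MJ = 70.6 MJ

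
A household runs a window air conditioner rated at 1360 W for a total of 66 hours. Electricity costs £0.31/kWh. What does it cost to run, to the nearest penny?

Energy = 1.36 kW × 66 h = 89.76 kWh
Cost = 89.76 kWh × £0.31/kWh = £27.83

£27.83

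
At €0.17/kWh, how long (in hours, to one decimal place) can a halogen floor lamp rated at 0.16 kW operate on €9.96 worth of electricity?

366.2 h

Energy available = €9.96 ÷ €0.17/kWh = 58.5882 kWh
Hours = 58.5882 kWh ÷ 0.16 kW = 366.2 h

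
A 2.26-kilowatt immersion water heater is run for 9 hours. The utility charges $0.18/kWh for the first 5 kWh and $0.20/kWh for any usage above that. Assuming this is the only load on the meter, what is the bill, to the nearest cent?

$3.97

Energy = 2.26 kW × 9 h = 20.34 kWh
Tier 1 (0–5 kWh): 5 × $0.18 = $0.9
Above 5 kWh: 15.34 × $0.20 = $3.068
Bill = $3.97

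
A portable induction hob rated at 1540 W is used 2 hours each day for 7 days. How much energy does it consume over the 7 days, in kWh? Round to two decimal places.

Runtime = 2 h/day × 7 days = 14 h
Energy = 1.54 kW × 14 h = 21.56 kWh

21.56 kWh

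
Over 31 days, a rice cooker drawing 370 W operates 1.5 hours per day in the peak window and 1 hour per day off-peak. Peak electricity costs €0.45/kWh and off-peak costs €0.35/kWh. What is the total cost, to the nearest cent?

€11.76

Peak energy = 0.37 kW × 1.5 h × 31 = 17.205 kWh
Off-peak energy = 0.37 kW × 1 h × 31 = 11.47 kWh
Cost = 17.205 × €0.45 + 11.47 × €0.35 = €7.74225 + €4.0145 = €11.76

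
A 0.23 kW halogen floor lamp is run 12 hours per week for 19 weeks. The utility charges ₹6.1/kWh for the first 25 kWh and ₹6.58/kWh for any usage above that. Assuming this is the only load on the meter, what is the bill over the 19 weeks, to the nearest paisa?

Runtime = 12 h/week × 19 weeks = 228 h
Energy = 0.23 kW × 228 h = 52.44 kWh
Tier 1 (0–25 kWh): 25 × ₹6.1 = ₹152.5
Above 25 kWh: 27.44 × ₹6.58 = ₹180.5552
Bill = ₹333.06

₹333.06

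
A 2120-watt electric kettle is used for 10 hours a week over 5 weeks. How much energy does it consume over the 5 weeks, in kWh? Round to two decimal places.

106.00 kWh

Runtime = 10 h/week × 5 weeks = 50 h
Energy = 2.12 kW × 50 h = 106 kWh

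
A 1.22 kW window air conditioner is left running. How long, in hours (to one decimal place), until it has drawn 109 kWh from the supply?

Hours = 109 kWh ÷ 1.22 kW = 89.3 h

89.3 h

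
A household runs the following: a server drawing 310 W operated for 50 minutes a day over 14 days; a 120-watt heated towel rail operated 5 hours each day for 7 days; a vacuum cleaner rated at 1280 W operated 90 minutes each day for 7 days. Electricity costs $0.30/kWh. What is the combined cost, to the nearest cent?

$6.38

server: Runtime = 50 min × 14 = 700 min = 11.666666… h
server: 0.31 kW × 11.666666… h = 3.616666… kWh
heated towel rail: Runtime = 5 h/day × 7 days = 35 h
heated towel rail: 0.12 kW × 35 h = 4.2 kWh
vacuum cleaner: Runtime = 90 min × 7 = 630 min = 10.5 h
vacuum cleaner: 1.28 kW × 10.5 h = 13.44 kWh
Total energy = 21.256666… kWh
Cost = 21.256666… × $0.30 = $6.38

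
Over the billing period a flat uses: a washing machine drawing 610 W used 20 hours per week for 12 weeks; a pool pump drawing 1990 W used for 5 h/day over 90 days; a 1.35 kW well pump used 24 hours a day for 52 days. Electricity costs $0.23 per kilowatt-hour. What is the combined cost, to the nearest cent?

$627.14

washing machine: Runtime = 20 h/week × 12 weeks = 240 h
washing machine: 0.61 kW × 240 h = 146.4 kWh
pool pump: Runtime = 5 h/day × 90 days = 450 h
pool pump: 1.99 kW × 450 h = 895.5 kWh
well pump: Runtime = 24 h × 52 = 1248 h
well pump: 1.35 kW × 1248 h = 1684.8 kWh
Total energy = 2726.7 kWh
Cost = 2726.7 × $0.23 = $627.14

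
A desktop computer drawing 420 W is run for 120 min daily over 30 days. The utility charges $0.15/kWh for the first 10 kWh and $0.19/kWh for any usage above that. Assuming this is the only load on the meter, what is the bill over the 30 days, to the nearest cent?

Runtime = 120 min × 30 = 3600 min = 60 h
Energy = 0.42 kW × 60 h = 25.2 kWh
Tier 1 (0–10 kWh): 10 × $0.15 = $1.5
Above 10 kWh: 15.2 × $0.19 = $2.888
Bill = $4.39

$4.39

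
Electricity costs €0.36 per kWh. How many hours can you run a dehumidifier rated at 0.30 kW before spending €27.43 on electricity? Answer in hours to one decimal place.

254.0 h

Energy available = €27.43 ÷ €0.36/kWh = 76.1944 kWh
Hours = 76.1944 kWh ÷ 0.3 kW = 254.0 h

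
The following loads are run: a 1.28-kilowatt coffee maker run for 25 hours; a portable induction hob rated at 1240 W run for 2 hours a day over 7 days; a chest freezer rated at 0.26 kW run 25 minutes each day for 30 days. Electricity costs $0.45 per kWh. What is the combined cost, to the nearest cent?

$23.67

coffee maker: 1.28 kW × 25 h = 32 kWh
portable induction hob: Runtime = 2 h/day × 7 days = 14 h
portable induction hob: 1.24 kW × 14 h = 17.36 kWh
chest freezer: Runtime = 25 min × 30 = 750 min = 12.5 h
chest freezer: 0.26 kW × 12.5 h = 3.25 kWh
Total energy = 52.61 kWh
Cost = 52.61 × $0.45 = $23.67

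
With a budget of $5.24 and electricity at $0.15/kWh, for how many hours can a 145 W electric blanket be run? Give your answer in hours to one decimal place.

Energy available = $5.24 ÷ $0.15/kWh = 34.9333 kWh
Hours = 34.9333 kWh ÷ 0.145 kW = 240.9 h

240.9 h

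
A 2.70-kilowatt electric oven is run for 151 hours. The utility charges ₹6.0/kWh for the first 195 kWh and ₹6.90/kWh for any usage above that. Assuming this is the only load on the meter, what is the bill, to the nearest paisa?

₹2637.63

Energy = 2.7 kW × 151 h = 407.7 kWh
Tier 1 (0–195 kWh): 195 × ₹6.0 = ₹1170
Above 195 kWh: 212.7 × ₹6.90 = ₹1467.63
Bill = ₹2637.63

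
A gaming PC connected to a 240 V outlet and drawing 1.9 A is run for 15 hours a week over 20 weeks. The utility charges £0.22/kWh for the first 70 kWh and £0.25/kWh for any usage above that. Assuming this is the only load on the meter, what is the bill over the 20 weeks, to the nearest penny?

£32.10

Power = 1.9 A × 240 V = 456 W = 0.456 kW
Runtime = 15 h/week × 20 weeks = 300 h
Energy = 0.456 kW × 300 h = 136.8 kWh
Tier 1 (0–70 kWh): 70 × £0.22 = £15.4
Above 70 kWh: 66.8 × £0.25 = £16.7
Bill = £32.10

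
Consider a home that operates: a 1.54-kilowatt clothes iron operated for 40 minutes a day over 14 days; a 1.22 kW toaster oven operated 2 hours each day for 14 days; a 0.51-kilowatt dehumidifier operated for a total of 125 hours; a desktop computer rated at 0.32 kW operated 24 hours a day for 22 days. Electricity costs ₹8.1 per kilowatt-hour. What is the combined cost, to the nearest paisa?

clothes iron: Runtime = 40 min × 14 = 560 min = 9.333333… h
clothes iron: 1.54 kW × 9.333333… h = 14.373333… kWh
toaster oven: Runtime = 2 h/day × 14 days = 28 h
toaster oven: 1.22 kW × 28 h = 34.16 kWh
dehumidifier: 0.51 kW × 125 h = 63.75 kWh
desktop computer: Runtime = 24 h × 22 = 528 h
desktop computer: 0.32 kW × 528 h = 168.96 kWh
Total energy = 281.243333… kWh
Cost = 281.243333… × ₹8.1 = ₹2278.07

₹2278.07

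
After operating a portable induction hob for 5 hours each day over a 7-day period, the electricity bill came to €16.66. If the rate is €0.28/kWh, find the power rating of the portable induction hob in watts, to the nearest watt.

1700 W

Energy = €16.66 ÷ €0.28/kWh = 59.5 kWh
Runtime = 5 h/day × 7 days = 35 h
Power = 59.5 kWh ÷ 35 h = 1.7 kW = 1700 W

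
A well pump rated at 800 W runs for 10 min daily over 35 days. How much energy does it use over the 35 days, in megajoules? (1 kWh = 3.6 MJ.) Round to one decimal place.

Runtime = 10 min × 35 = 350 min = 5.833333… h
Energy = 0.8 kW × 5.833333… h = 4.666666… kWh
= 4.666666… × 3.6 MJ = 16.8 MJ

16.8 MJ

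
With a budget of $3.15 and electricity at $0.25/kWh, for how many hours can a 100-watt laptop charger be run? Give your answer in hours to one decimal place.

Energy available = $3.15 ÷ $0.25/kWh = 12.6 kWh
Hours = 12.6 kWh ÷ 0.1 kW = 126.0 h

126.0 h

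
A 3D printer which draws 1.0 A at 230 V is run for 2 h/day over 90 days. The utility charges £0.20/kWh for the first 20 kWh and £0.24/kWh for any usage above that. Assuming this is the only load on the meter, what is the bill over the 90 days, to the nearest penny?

£9.14

Power = 1.0 A × 230 V = 230 W = 0.23 kW
Runtime = 2 h/day × 90 days = 180 h
Energy = 0.23 kW × 180 h = 41.4 kWh
Tier 1 (0–20 kWh): 20 × £0.20 = £4
Above 20 kWh: 21.4 × £0.24 = £5.136
Bill = £9.14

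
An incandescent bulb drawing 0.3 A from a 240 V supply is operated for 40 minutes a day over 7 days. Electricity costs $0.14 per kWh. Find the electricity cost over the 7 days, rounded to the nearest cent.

Power = 0.3 A × 240 V = 72 W = 0.072 kW
Runtime = 40 min × 7 = 280 min = 4.666666… h
Energy = 0.072 kW × 4.666666… h = 0.336 kWh
Cost = 0.336 kWh × $0.14/kWh = $0.05

$0.05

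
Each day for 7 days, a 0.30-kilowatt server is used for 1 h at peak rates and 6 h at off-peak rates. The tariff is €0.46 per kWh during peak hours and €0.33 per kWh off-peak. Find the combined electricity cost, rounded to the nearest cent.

€5.12

Peak energy = 0.3 kW × 1 h × 7 = 2.1 kWh
Off-peak energy = 0.3 kW × 6 h × 7 = 12.6 kWh
Cost = 2.1 × €0.46 + 12.6 × €0.33 = €0.966 + €4.158 = €5.12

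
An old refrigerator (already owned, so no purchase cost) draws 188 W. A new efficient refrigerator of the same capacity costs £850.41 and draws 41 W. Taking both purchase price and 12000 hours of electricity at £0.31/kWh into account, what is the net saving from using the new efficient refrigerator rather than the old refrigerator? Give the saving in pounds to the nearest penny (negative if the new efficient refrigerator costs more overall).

-£303.57

old refrigerator: £0.00 + (188/1000) kW × 12000 h × £0.31 = £0.00 + £699.36 = £699.36
new efficient refrigerator: £850.41 + (41/1000) kW × 12000 h × £0.31 = £850.41 + £152.52 = £1002.93
Saving = £699.36 − £1002.93 = −£303.57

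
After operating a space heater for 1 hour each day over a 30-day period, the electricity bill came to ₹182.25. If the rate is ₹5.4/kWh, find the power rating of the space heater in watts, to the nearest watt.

Energy = ₹182.25 ÷ ₹5.4/kWh = 33.75 kWh
Runtime = 1 h/day × 30 days = 30 h
Power = 33.75 kWh ÷ 30 h = 1.125 kW = 1125 W

1125 W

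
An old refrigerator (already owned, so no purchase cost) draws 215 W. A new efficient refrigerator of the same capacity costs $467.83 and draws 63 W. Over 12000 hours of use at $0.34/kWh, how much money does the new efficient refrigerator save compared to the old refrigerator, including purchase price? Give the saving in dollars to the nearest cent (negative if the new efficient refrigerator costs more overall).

$152.33

old refrigerator: $0.00 + (215/1000) kW × 12000 h × $0.34 = $0.00 + $877.2 = $877.2
new efficient refrigerator: $467.83 + (63/1000) kW × 12000 h × $0.34 = $467.83 + $257.04 = $724.87
Saving = $877.2 − $724.87 = $152.33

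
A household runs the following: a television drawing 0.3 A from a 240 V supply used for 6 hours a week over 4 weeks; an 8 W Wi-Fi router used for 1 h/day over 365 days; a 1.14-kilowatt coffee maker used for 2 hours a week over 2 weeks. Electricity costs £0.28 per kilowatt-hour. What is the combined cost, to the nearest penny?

£2.58

television: Power = 0.3 A × 240 V = 72 W = 0.072 kW
television: Runtime = 6 h/week × 4 weeks = 24 h
television: 0.072 kW × 24 h = 1.728 kWh
Wi-Fi router: Runtime = 1 h/day × 365 days = 365 h
Wi-Fi router: 0.008 kW × 365 h = 2.92 kWh
coffee maker: Runtime = 2 h/week × 2 weeks = 4 h
coffee maker: 1.14 kW × 4 h = 4.56 kWh
Total energy = 9.208 kWh
Cost = 9.208 × £0.28 = £2.58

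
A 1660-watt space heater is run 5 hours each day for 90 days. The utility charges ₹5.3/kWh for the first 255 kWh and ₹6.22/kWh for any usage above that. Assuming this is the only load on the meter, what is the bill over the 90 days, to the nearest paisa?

Runtime = 5 h/day × 90 days = 450 h
Energy = 1.66 kW × 450 h = 747 kWh
Tier 1 (0–255 kWh): 255 × ₹5.3 = ₹1351.5
Above 255 kWh: 492 × ₹6.22 = ₹3060.24
Bill = ₹4411.74

₹4411.74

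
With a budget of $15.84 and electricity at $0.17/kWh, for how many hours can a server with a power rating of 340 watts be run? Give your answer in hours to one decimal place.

Energy available = $15.84 ÷ $0.17/kWh = 93.1765 kWh
Hours = 93.1765 kWh ÷ 0.34 kW = 274.0 h

274.0 h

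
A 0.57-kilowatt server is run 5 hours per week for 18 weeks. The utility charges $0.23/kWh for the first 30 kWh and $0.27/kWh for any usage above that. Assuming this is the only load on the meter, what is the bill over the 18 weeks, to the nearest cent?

$12.65

Runtime = 5 h/week × 18 weeks = 90 h
Energy = 0.57 kW × 90 h = 51.3 kWh
Tier 1 (0–30 kWh): 30 × $0.23 = $6.9
Above 30 kWh: 21.3 × $0.27 = $5.751
Bill = $12.65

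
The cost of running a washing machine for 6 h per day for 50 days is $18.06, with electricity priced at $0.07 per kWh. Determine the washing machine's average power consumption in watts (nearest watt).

860 W

Energy = $18.06 ÷ $0.07/kWh = 258 kWh
Runtime = 6 h/day × 50 days = 300 h
Power = 258 kWh ÷ 300 h = 0.86 kW = 860 W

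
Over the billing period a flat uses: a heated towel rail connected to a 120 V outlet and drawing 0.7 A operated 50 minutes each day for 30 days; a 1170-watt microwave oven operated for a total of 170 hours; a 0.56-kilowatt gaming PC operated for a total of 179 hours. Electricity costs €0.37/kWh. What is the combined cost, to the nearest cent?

heated towel rail: Power = 0.7 A × 120 V = 84 W = 0.084 kW
heated towel rail: Runtime = 50 min × 30 = 1500 min = 25 h
heated towel rail: 0.084 kW × 25 h = 2.1 kWh
microwave oven: 1.17 kW × 170 h = 198.9 kWh
gaming PC: 0.56 kW × 179 h = 100.24 kWh
Total energy = 301.24 kWh
Cost = 301.24 × €0.37 = €111.46

€111.46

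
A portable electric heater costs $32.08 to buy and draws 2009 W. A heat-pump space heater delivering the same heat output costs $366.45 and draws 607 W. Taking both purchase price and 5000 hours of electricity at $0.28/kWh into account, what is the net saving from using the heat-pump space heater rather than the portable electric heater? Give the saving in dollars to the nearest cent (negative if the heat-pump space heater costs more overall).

$1628.43

portable electric heater: $32.08 + (2009/1000) kW × 5000 h × $0.28 = $32.08 + $2812.6 = $2844.68
heat-pump space heater: $366.45 + (607/1000) kW × 5000 h × $0.28 = $366.45 + $849.8 = $1216.25
Saving = $2844.68 − $1216.25 = $1628.43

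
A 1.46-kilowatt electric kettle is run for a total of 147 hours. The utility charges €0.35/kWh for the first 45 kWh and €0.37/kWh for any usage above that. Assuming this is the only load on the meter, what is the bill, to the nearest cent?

€78.51

Energy = 1.46 kW × 147 h = 214.62 kWh
Tier 1 (0–45 kWh): 45 × €0.35 = €15.75
Above 45 kWh: 169.62 × €0.37 = €62.7594
Bill = €78.51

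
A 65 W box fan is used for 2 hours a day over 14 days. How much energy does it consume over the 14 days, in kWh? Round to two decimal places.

1.82 kWh

Runtime = 2 h/day × 14 days = 28 h
Energy = 0.065 kW × 28 h = 1.82 kWh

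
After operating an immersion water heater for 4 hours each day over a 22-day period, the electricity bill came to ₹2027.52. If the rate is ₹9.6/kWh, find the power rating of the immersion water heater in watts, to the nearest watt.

2400 W

Energy = ₹2027.52 ÷ ₹9.6/kWh = 211.2 kWh
Runtime = 4 h/day × 22 days = 88 h
Power = 211.2 kWh ÷ 88 h = 2.4 kW = 2400 W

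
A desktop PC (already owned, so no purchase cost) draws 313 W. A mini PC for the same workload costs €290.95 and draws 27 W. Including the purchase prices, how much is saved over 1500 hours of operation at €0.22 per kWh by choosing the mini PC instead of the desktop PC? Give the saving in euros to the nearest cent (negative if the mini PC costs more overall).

-€196.57

desktop PC: €0.00 + (313/1000) kW × 1500 h × €0.22 = €0.00 + €103.29 = €103.29
mini PC: €290.95 + (27/1000) kW × 1500 h × €0.22 = €290.95 + €8.91 = €299.86
Saving = €103.29 − €299.86 = −€196.57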